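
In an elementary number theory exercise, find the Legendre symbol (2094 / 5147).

Factor out 2: 2094 = 2·1047. Since 5147 ≡ 3 (mod 8), (2 / 5147) = -1. Now have -(1047 / 5147).
Both 1047 ≡ 3 and 5147 ≡ 3 (mod 4), so reciprocity gives (1047 / 5147) = -(5147 / 1047). Reduce: 5147 ≡ 959 (mod 1047). Now have (959 / 1047).
Both 959 ≡ 3 and 1047 ≡ 3 (mod 4), so reciprocity gives (959 / 1047) = -(1047 / 959). Reduce: 1047 ≡ 88 (mod 959). Now have -(88 / 959).
Factor out 2: 88 = 2^3·11. Since 959 ≡ 7 (mod 8), (2 / 959) = +1, and (2 / 959)^3 = +1. Now have -(11 / 959).
Both 11 ≡ 3 and 959 ≡ 3 (mod 4), so reciprocity gives (11 / 959) = -(959 / 11). Reduce: 959 ≡ 2 (mod 11). Now have (2 / 11).
Factor out 2: 2 = 2. Since 11 ≡ 3 (mod 8), (2 / 11) = -1. Now have -(1 / 11).
(1 / 11) = 1. Collecting the sign factors: -1.

-1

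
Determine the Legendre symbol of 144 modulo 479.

Factor out 2: 144 = 2^4·9. Since 479 ≡ 7 (mod 8), (2/479) = +1, and (2/479)^4 = +1. Now have (9/479).
9 ≡ 1 (mod 4), so quadratic reciprocity gives (9/479) = (479/9). Reduce: 479 ≡ 2 (mod 9). Now have (2/9).
Factor out 2: 2 = 2. Since 9 ≡ 1 (mod 8), (2/9) = +1. Now have (1/9).
(1/9) = 1. Collecting the sign factors: 1.

1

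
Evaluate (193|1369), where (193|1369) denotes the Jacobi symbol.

(193|1369)
  = (1369|193)    [QR: 193 ≡ 1 mod 4, sign kept]
  = (18|193)    [1369 ≡ 18 mod 193]
  = (9|193)    [193 ≡ 1 mod 8 ⇒ (2|193) = +1]
  = (193|9)    [QR: 9 ≡ 1 mod 4, sign kept]
  = (4|9)    [193 ≡ 4 mod 9]
  = (1|9)    [9 ≡ 1 mod 8 ⇒ (2|9)^2 = +1]
  = 1    [(1|9) = 1]

1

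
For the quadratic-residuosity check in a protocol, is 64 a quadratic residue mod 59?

(64/59)
  = (5/59)    [64 ≡ 5 mod 59]
  = (59/5)    [QR: 5 ≡ 1 mod 4, sign kept]
  = (4/5)    [59 ≡ 4 mod 5]
  = (1/5)    [5 ≡ 5 mod 8 ⇒ (2/5)^2 = +1]
  = 1    [(1/5) = 1]
(64/59) = 1, and 59 is prime, so 64 is a quadratic residue mod 59.

yes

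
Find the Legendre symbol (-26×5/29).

By multiplicativity, (-26·5/29) = (-26/29)·(5/29).
First factor (-26/29):
Pull out -1: (-26/29) = (-1/29)·(26/29). Since 29 ≡ 1 (mod 4), (-1/29) = +1. Now have (26/29).
Factor out 2: 26 = 2·13. Since 29 ≡ 5 (mod 8), (2/29) = -1. Now have -(13/29).
13 ≡ 1 (mod 4), so quadratic reciprocity gives (13/29) = (29/13). Reduce: 29 ≡ 3 (mod 13). Now have -(3/13).
13 ≡ 1 (mod 4), so quadratic reciprocity gives (3/13) = (13/3). Reduce: 13 ≡ 1 (mod 3). Now have -(1/3).
(1/3) = 1. Collecting the sign factors: -1.
Second factor (5/29):
5 ≡ 1 (mod 4), so quadratic reciprocity gives (5/29) = (29/5). Reduce: 29 ≡ 4 (mod 5). Now have (4/5).
Factor out 2: 4 = 2^2. Since 5 ≡ 5 (mod 8), (2/5) = -1, and (2/5)^2 = +1. Now have (1/5).
(1/5) = 1. Collecting the sign factors: 1.
Product: (-1)·(1) = -1.

-1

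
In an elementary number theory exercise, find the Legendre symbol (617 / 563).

-1

Reduce the numerator: 617 ≡ 54 (mod 563), so (617 / 563) = (54 / 563).
Factor out 2: 54 = 2·27. Since 563 ≡ 3 (mod 8), (2 / 563) = -1. Now have -(27 / 563).
Both 27 ≡ 3 and 563 ≡ 3 (mod 4), so reciprocity gives (27 / 563) = -(563 / 27). Reduce: 563 ≡ 23 (mod 27). Now have (23 / 27).
Both 23 ≡ 3 and 27 ≡ 3 (mod 4), so reciprocity gives (23 / 27) = -(27 / 23). Reduce: 27 ≡ 4 (mod 23). Now have -(4 / 23).
Factor out 2: 4 = 2^2. Since 23 ≡ 7 (mod 8), (2 / 23) = +1, and (2 / 23)^2 = +1. Now have -(1 / 23).
(1 / 23) = 1. Collecting the sign factors: -1.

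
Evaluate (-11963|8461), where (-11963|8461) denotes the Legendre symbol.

Pull out -1: (-11963|8461) = (-1|8461)·(11963|8461). Since 8461 ≡ 1 (mod 4), (-1|8461) = +1. Now have (11963|8461).
Reduce the numerator: 11963 ≡ 3502 (mod 8461), so (11963|8461) = (3502|8461).
Factor out 2: 3502 = 2·1751. Since 8461 ≡ 5 (mod 8), (2|8461) = -1. Now have -(1751|8461).
8461 ≡ 1 (mod 4), so quadratic reciprocity gives (1751|8461) = (8461|1751). Reduce: 8461 ≡ 1457 (mod 1751). Now have -(1457|1751).
1457 ≡ 1 (mod 4), so quadratic reciprocity gives (1457|1751) = (1751|1457). Reduce: 1751 ≡ 294 (mod 1457). Now have -(294|1457).
Factor out 2: 294 = 2·147. Since 1457 ≡ 1 (mod 8), (2|1457) = +1. Now have -(147|1457).
1457 ≡ 1 (mod 4), so quadratic reciprocity gives (147|1457) = (1457|147). Reduce: 1457 ≡ 134 (mod 147). Now have -(134|147).
Factor out 2: 134 = 2·67. Since 147 ≡ 3 (mod 8), (2|147) = -1. Now have (67|147).
Both 67 ≡ 3 and 147 ≡ 3 (mod 4), so reciprocity gives (67|147) = -(147|67). Reduce: 147 ≡ 13 (mod 67). Now have -(13|67).
13 ≡ 1 (mod 4), so quadratic reciprocity gives (13|67) = (67|13). Reduce: 67 ≡ 2 (mod 13). Now have -(2|13).
Factor out 2: 2 = 2. Since 13 ≡ 5 (mod 8), (2|13) = -1. Now have (1|13).
(1|13) = 1. Collecting the sign factors: 1.

1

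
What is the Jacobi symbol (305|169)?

1

Reduce the numerator: 305 ≡ 136 (mod 169), so (305|169) = (136|169).
Factor out 2: 136 = 2^3·17. Since 169 ≡ 1 (mod 8), (2|169) = +1, and (2|169)^3 = +1. Now have (17|169).
17 ≡ 1 (mod 4), so quadratic reciprocity gives (17|169) = (169|17). Reduce: 169 ≡ 16 (mod 17). Now have (16|17).
Factor out 2: 16 = 2^4. Since 17 ≡ 1 (mod 8), (2|17) = +1, and (2|17)^4 = +1. Now have (1|17).
(1|17) = 1. Collecting the sign factors: 1.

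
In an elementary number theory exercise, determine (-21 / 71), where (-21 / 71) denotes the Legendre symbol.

1

Pull out -1: (-21 / 71) = (-1 / 71)·(21 / 71). Since 71 ≡ 3 (mod 4), (-1 / 71) = -1. Now have -(21 / 71).
21 ≡ 1 (mod 4), so quadratic reciprocity gives (21 / 71) = (71 / 21). Reduce: 71 ≡ 8 (mod 21). Now have -(8 / 21).
Factor out 2: 8 = 2^3. Since 21 ≡ 5 (mod 8), (2 / 21) = -1, and (2 / 21)^3 = -1. Now have (1 / 21).
(1 / 21) = 1. Collecting the sign factors: 1.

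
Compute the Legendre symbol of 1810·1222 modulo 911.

By multiplicativity, (1810·1222|911) = (1810|911)·(1222|911).
First factor (1810|911):
Reduce the numerator: 1810 ≡ 899 (mod 911), so (1810|911) = (899|911).
Both 899 ≡ 3 and 911 ≡ 3 (mod 4), so reciprocity gives (899|911) = -(911|899). Reduce: 911 ≡ 12 (mod 899). Now have -(12|899).
Factor out 2: 12 = 2^2·3. Since 899 ≡ 3 (mod 8), (2|899) = -1, and (2|899)^2 = +1. Now have -(3|899).
Both 3 ≡ 3 and 899 ≡ 3 (mod 4), so reciprocity gives (3|899) = -(899|3). Reduce: 899 ≡ 2 (mod 3). Now have (2|3).
Factor out 2: 2 = 2. Since 3 ≡ 3 (mod 8), (2|3) = -1. Now have -(1|3).
(1|3) = 1. Collecting the sign factors: -1.
Second factor (1222|911):
Reduce the numerator: 1222 ≡ 311 (mod 911), so (1222|911) = (311|911).
Both 311 ≡ 3 and 911 ≡ 3 (mod 4), so reciprocity gives (311|911) = -(911|311). Reduce: 911 ≡ 289 (mod 311). Now have -(289|311).
289 ≡ 1 (mod 4), so quadratic reciprocity gives (289|311) = (311|289). Reduce: 311 ≡ 22 (mod 289). Now have -(22|289).
Factor out 2: 22 = 2·11. Since 289 ≡ 1 (mod 8), (2|289) = +1. Now have -(11|289).
289 ≡ 1 (mod 4), so quadratic reciprocity gives (11|289) = (289|11). Reduce: 289 ≡ 3 (mod 11). Now have -(3|11).
Both 3 ≡ 3 and 11 ≡ 3 (mod 4), so reciprocity gives (3|11) = -(11|3). Reduce: 11 ≡ 2 (mod 3). Now have (2|3).
Factor out 2: 2 = 2. Since 3 ≡ 3 (mod 8), (2|3) = -1. Now have -(1|3).
(1|3) = 1. Collecting the sign factors: -1.
Product: (-1)·(-1) = 1.

1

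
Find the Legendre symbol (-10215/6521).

-1

(-10215/6521)
  = (2827/6521)    [-10215 ≡ 2827 mod 6521]
  = (6521/2827)    [QR: 6521 ≡ 1 mod 4, sign kept]
  = (867/2827)    [6521 ≡ 867 mod 2827]
  = -(2827/867)    [QR: both ≡ 3 mod 4, sign flips]
  = -(226/867)    [2827 ≡ 226 mod 867]
  = (113/867)    [867 ≡ 3 mod 8 ⇒ (2/867) = -1]
  = (867/113)    [QR: 113 ≡ 1 mod 4, sign kept]
  = (76/113)    [867 ≡ 76 mod 113]
  = (19/113)    [113 ≡ 1 mod 8 ⇒ (2/113)^2 = +1]
  = (113/19)    [QR: 113 ≡ 1 mod 4, sign kept]
  = (18/19)    [113 ≡ 18 mod 19]
  = -(9/19)    [19 ≡ 3 mod 8 ⇒ (2/19) = -1]
  = -(19/9)    [QR: 9 ≡ 1 mod 4, sign kept]
  = -(1/9)    [19 ≡ 1 mod 9]
  = -1    [(1/9) = 1]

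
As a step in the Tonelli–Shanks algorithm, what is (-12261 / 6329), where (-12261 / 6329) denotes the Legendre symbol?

(-12261 / 6329)
  = (397 / 6329)    [-12261 ≡ 397 mod 6329]
  = (6329 / 397)    [QR: 397 ≡ 1 mod 4, sign kept]
  = (374 / 397)    [6329 ≡ 374 mod 397]
  = -(187 / 397)    [397 ≡ 5 mod 8 ⇒ (2 / 397) = -1]
  = -(397 / 187)    [QR: 397 ≡ 1 mod 4, sign kept]
  = -(23 / 187)    [397 ≡ 23 mod 187]
  = (187 / 23)    [QR: both ≡ 3 mod 4, sign flips]
  = (3 / 23)    [187 ≡ 3 mod 23]
  = -(23 / 3)    [QR: both ≡ 3 mod 4, sign flips]
  = -(2 / 3)    [23 ≡ 2 mod 3]
  = (1 / 3)    [3 ≡ 3 mod 8 ⇒ (2 / 3) = -1]
  = 1    [(1 / 3) = 1]

1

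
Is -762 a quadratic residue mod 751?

Pull out -1: (-762|751) = (-1|751)·(762|751). Since 751 ≡ 3 (mod 4), (-1|751) = -1. Now have -(762|751).
Reduce the numerator: 762 ≡ 11 (mod 751), so (762|751) = (11|751).
Both 11 ≡ 3 and 751 ≡ 3 (mod 4), so reciprocity gives (11|751) = -(751|11). Reduce: 751 ≡ 3 (mod 11). Now have (3|11).
Both 3 ≡ 3 and 11 ≡ 3 (mod 4), so reciprocity gives (3|11) = -(11|3). Reduce: 11 ≡ 2 (mod 3). Now have -(2|3).
Factor out 2: 2 = 2. Since 3 ≡ 3 (mod 8), (2|3) = -1. Now have (1|3).
(1|3) = 1. Collecting the sign factors: 1.
(-762|751) = 1, and 751 is prime, so -762 is a quadratic residue mod 751.

yes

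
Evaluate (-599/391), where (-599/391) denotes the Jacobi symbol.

-1

Reduce the numerator: -599 ≡ 183 (mod 391), so (-599/391) = (183/391).
Both 183 ≡ 3 and 391 ≡ 3 (mod 4), so reciprocity gives (183/391) = -(391/183). Reduce: 391 ≡ 25 (mod 183). Now have -(25/183).
25 ≡ 1 (mod 4), so quadratic reciprocity gives (25/183) = (183/25). Reduce: 183 ≡ 8 (mod 25). Now have -(8/25).
Factor out 2: 8 = 2^3. Since 25 ≡ 1 (mod 8), (2/25) = +1, and (2/25)^3 = +1. Now have -(1/25).
(1/25) = 1. Collecting the sign factors: -1.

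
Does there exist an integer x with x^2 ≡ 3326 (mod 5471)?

no

Factor out 2: 3326 = 2·1663. Since 5471 ≡ 7 (mod 8), (2|5471) = +1. Now have (1663|5471).
Both 1663 ≡ 3 and 5471 ≡ 3 (mod 4), so reciprocity gives (1663|5471) = -(5471|1663). Reduce: 5471 ≡ 482 (mod 1663). Now have -(482|1663).
Factor out 2: 482 = 2·241. Since 1663 ≡ 7 (mod 8), (2|1663) = +1. Now have -(241|1663).
241 ≡ 1 (mod 4), so quadratic reciprocity gives (241|1663) = (1663|241). Reduce: 1663 ≡ 217 (mod 241). Now have -(217|241).
217 ≡ 1 (mod 4), so quadratic reciprocity gives (217|241) = (241|217). Reduce: 241 ≡ 24 (mod 217). Now have -(24|217).
Factor out 2: 24 = 2^3·3. Since 217 ≡ 1 (mod 8), (2|217) = +1, and (2|217)^3 = +1. Now have -(3|217).
217 ≡ 1 (mod 4), so quadratic reciprocity gives (3|217) = (217|3). Reduce: 217 ≡ 1 (mod 3). Now have -(1|3).
(1|3) = 1. Collecting the sign factors: -1.
(3326|5471) = -1, and 5471 is prime, so 3326 is not a quadratic residue mod 5471.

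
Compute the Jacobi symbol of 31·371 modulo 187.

-1

By multiplicativity, (31·371/187) = (31/187)·(371/187).
First factor (31/187):
Both 31 ≡ 3 and 187 ≡ 3 (mod 4), so reciprocity gives (31/187) = -(187/31). Reduce: 187 ≡ 1 (mod 31). Now have -(1/31).
(1/31) = 1. Collecting the sign factors: -1.
Second factor (371/187):
Reduce the numerator: 371 ≡ 184 (mod 187), so (371/187) = (184/187).
Factor out 2: 184 = 2^3·23. Since 187 ≡ 3 (mod 8), (2/187) = -1, and (2/187)^3 = -1. Now have -(23/187).
Both 23 ≡ 3 and 187 ≡ 3 (mod 4), so reciprocity gives (23/187) = -(187/23). Reduce: 187 ≡ 3 (mod 23). Now have (3/23).
Both 3 ≡ 3 and 23 ≡ 3 (mod 4), so reciprocity gives (3/23) = -(23/3). Reduce: 23 ≡ 2 (mod 3). Now have -(2/3).
Factor out 2: 2 = 2. Since 3 ≡ 3 (mod 8), (2/3) = -1. Now have (1/3).
(1/3) = 1. Collecting the sign factors: 1.
Product: (-1)·(1) = -1.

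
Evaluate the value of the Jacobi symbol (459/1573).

1573 ≡ 1 (mod 4), so quadratic reciprocity gives (459/1573) = (1573/459). Reduce: 1573 ≡ 196 (mod 459). Now have (196/459).
Factor out 2: 196 = 2^2·49. Since 459 ≡ 3 (mod 8), (2/459) = -1, and (2/459)^2 = +1. Now have (49/459).
49 ≡ 1 (mod 4), so quadratic reciprocity gives (49/459) = (459/49). Reduce: 459 ≡ 18 (mod 49). Now have (18/49).
Factor out 2: 18 = 2·9. Since 49 ≡ 1 (mod 8), (2/49) = +1. Now have (9/49).
9 ≡ 1 (mod 4), so quadratic reciprocity gives (9/49) = (49/9). Reduce: 49 ≡ 4 (mod 9). Now have (4/9).
Factor out 2: 4 = 2^2. Since 9 ≡ 1 (mod 8), (2/9) = +1, and (2/9)^2 = +1. Now have (1/9).
(1/9) = 1. Collecting the sign factors: 1.

1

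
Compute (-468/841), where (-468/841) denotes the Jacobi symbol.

Pull out -1: (-468/841) = (-1/841)·(468/841). Since 841 ≡ 1 (mod 4), (-1/841) = +1. Now have (468/841).
Factor out 2: 468 = 2^2·117. Since 841 ≡ 1 (mod 8), (2/841) = +1, and (2/841)^2 = +1. Now have (117/841).
117 ≡ 1 (mod 4), so quadratic reciprocity gives (117/841) = (841/117). Reduce: 841 ≡ 22 (mod 117). Now have (22/117).
Factor out 2: 22 = 2·11. Since 117 ≡ 5 (mod 8), (2/117) = -1. Now have -(11/117).
117 ≡ 1 (mod 4), so quadratic reciprocity gives (11/117) = (117/11). Reduce: 117 ≡ 7 (mod 11). Now have -(7/11).
Both 7 ≡ 3 and 11 ≡ 3 (mod 4), so reciprocity gives (7/11) = -(11/7). Reduce: 11 ≡ 4 (mod 7). Now have (4/7).
Factor out 2: 4 = 2^2. Since 7 ≡ 7 (mod 8), (2/7) = +1, and (2/7)^2 = +1. Now have (1/7).
(1/7) = 1. Collecting the sign factors: 1.

1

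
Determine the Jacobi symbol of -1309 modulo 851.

-1

Pull out -1: (-1309|851) = (-1|851)·(1309|851). Since 851 ≡ 3 (mod 4), (-1|851) = -1. Now have -(1309|851).
Reduce the numerator: 1309 ≡ 458 (mod 851), so (1309|851) = (458|851).
Factor out 2: 458 = 2·229. Since 851 ≡ 3 (mod 8), (2|851) = -1. Now have (229|851).
229 ≡ 1 (mod 4), so quadratic reciprocity gives (229|851) = (851|229). Reduce: 851 ≡ 164 (mod 229). Now have (164|229).
Factor out 2: 164 = 2^2·41. Since 229 ≡ 5 (mod 8), (2|229) = -1, and (2|229)^2 = +1. Now have (41|229).
41 ≡ 1 (mod 4), so quadratic reciprocity gives (41|229) = (229|41). Reduce: 229 ≡ 24 (mod 41). Now have (24|41).
Factor out 2: 24 = 2^3·3. Since 41 ≡ 1 (mod 8), (2|41) = +1, and (2|41)^3 = +1. Now have (3|41).
41 ≡ 1 (mod 4), so quadratic reciprocity gives (3|41) = (41|3). Reduce: 41 ≡ 2 (mod 3). Now have (2|3).
Factor out 2: 2 = 2. Since 3 ≡ 3 (mod 8), (2|3) = -1. Now have -(1|3).
(1|3) = 1. Collecting the sign factors: -1.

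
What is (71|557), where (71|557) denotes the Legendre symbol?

1

557 ≡ 1 (mod 4), so quadratic reciprocity gives (71|557) = (557|71). Reduce: 557 ≡ 60 (mod 71). Now have (60|71).
Factor out 2: 60 = 2^2·15. Since 71 ≡ 7 (mod 8), (2|71) = +1, and (2|71)^2 = +1. Now have (15|71).
Both 15 ≡ 3 and 71 ≡ 3 (mod 4), so reciprocity gives (15|71) = -(71|15). Reduce: 71 ≡ 11 (mod 15). Now have -(11|15).
Both 11 ≡ 3 and 15 ≡ 3 (mod 4), so reciprocity gives (11|15) = -(15|11). Reduce: 15 ≡ 4 (mod 11). Now have (4|11).
Factor out 2: 4 = 2^2. Since 11 ≡ 3 (mod 8), (2|11) = -1, and (2|11)^2 = +1. Now have (1|11).
(1|11) = 1. Collecting the sign factors: 1.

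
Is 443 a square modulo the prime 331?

no

Reduce the numerator: 443 ≡ 112 (mod 331), so (443/331) = (112/331).
Factor out 2: 112 = 2^4·7. Since 331 ≡ 3 (mod 8), (2/331) = -1, and (2/331)^4 = +1. Now have (7/331).
Both 7 ≡ 3 and 331 ≡ 3 (mod 4), so reciprocity gives (7/331) = -(331/7). Reduce: 331 ≡ 2 (mod 7). Now have -(2/7).
Factor out 2: 2 = 2. Since 7 ≡ 7 (mod 8), (2/7) = +1. Now have -(1/7).
(1/7) = 1. Collecting the sign factors: -1.
(443/331) = -1, and 331 is prime, so 443 is not a quadratic residue mod 331.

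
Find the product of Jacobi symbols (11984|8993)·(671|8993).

1

By multiplicativity, (11984·671|8993) = (11984|8993)·(671|8993).
First factor (11984|8993):
(11984|8993)
  = (2991|8993)    [11984 ≡ 2991 mod 8993]
  = (8993|2991)    [QR: 8993 ≡ 1 mod 4, sign kept]
  = (20|2991)    [8993 ≡ 20 mod 2991]
  = (5|2991)    [2991 ≡ 7 mod 8 ⇒ (2|2991)^2 = +1]
  = (2991|5)    [QR: 5 ≡ 1 mod 4, sign kept]
  = (1|5)    [2991 ≡ 1 mod 5]
  = 1    [(1|5) = 1]
Second factor (671|8993):
(671|8993)
  = (8993|671)    [QR: 8993 ≡ 1 mod 4, sign kept]
  = (270|671)    [8993 ≡ 270 mod 671]
  = (135|671)    [671 ≡ 7 mod 8 ⇒ (2|671) = +1]
  = -(671|135)    [QR: both ≡ 3 mod 4, sign flips]
  = -(131|135)    [671 ≡ 131 mod 135]
  = (135|131)    [QR: both ≡ 3 mod 4, sign flips]
  = (4|131)    [135 ≡ 4 mod 131]
  = (1|131)    [131 ≡ 3 mod 8 ⇒ (2|131)^2 = +1]
  = 1    [(1|131) = 1]
Product: (1)·(1) = 1.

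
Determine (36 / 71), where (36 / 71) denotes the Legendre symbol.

1

(36 / 71)
  = (9 / 71)    [71 ≡ 7 mod 8 ⇒ (2 / 71)^2 = +1]
  = (71 / 9)    [QR: 9 ≡ 1 mod 4, sign kept]
  = (8 / 9)    [71 ≡ 8 mod 9]
  = (1 / 9)    [9 ≡ 1 mod 8 ⇒ (2 / 9)^3 = +1]
  = 1    [(1 / 9) = 1]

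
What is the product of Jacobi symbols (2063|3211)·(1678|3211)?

By multiplicativity, (2063·1678|3211) = (2063|3211)·(1678|3211).
First factor (2063|3211):
(2063|3211)
  = -(3211|2063)    [QR: both ≡ 3 mod 4, sign flips]
  = -(1148|2063)    [3211 ≡ 1148 mod 2063]
  = -(287|2063)    [2063 ≡ 7 mod 8 ⇒ (2|2063)^2 = +1]
  = (2063|287)    [QR: both ≡ 3 mod 4, sign flips]
  = (54|287)    [2063 ≡ 54 mod 287]
  = (27|287)    [287 ≡ 7 mod 8 ⇒ (2|287) = +1]
  = -(287|27)    [QR: both ≡ 3 mod 4, sign flips]
  = -(17|27)    [287 ≡ 17 mod 27]
  = -(27|17)    [QR: 17 ≡ 1 mod 4, sign kept]
  = -(10|17)    [27 ≡ 10 mod 17]
  = -(5|17)    [17 ≡ 1 mod 8 ⇒ (2|17) = +1]
  = -(17|5)    [QR: 5 ≡ 1 mod 4, sign kept]
  = -(2|5)    [17 ≡ 2 mod 5]
  = (1|5)    [5 ≡ 5 mod 8 ⇒ (2|5) = -1]
  = 1    [(1|5) = 1]
Second factor (1678|3211):
(1678|3211)
  = -(839|3211)    [3211 ≡ 3 mod 8 ⇒ (2|3211) = -1]
  = (3211|839)    [QR: both ≡ 3 mod 4, sign flips]
  = (694|839)    [3211 ≡ 694 mod 839]
  = (347|839)    [839 ≡ 7 mod 8 ⇒ (2|839) = +1]
  = -(839|347)    [QR: both ≡ 3 mod 4, sign flips]
  = -(145|347)    [839 ≡ 145 mod 347]
  = -(347|145)    [QR: 145 ≡ 1 mod 4, sign kept]
  = -(57|145)    [347 ≡ 57 mod 145]
  = -(145|57)    [QR: 57 ≡ 1 mod 4, sign kept]
  = -(31|57)    [145 ≡ 31 mod 57]
  = -(57|31)    [QR: 57 ≡ 1 mod 4, sign kept]
  = -(26|31)    [57 ≡ 26 mod 31]
  = -(13|31)    [31 ≡ 7 mod 8 ⇒ (2|31) = +1]
  = -(31|13)    [QR: 13 ≡ 1 mod 4, sign kept]
  = -(5|13)    [31 ≡ 5 mod 13]
  = -(13|5)    [QR: 5 ≡ 1 mod 4, sign kept]
  = -(3|5)    [13 ≡ 3 mod 5]
  = -(5|3)    [QR: 5 ≡ 1 mod 4, sign kept]
  = -(2|3)    [5 ≡ 2 mod 3]
  = (1|3)    [3 ≡ 3 mod 8 ⇒ (2|3) = -1]
  = 1    [(1|3) = 1]
Product: (1)·(1) = 1.

1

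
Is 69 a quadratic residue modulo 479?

(69|479)
  = (479|69)    [QR: 69 ≡ 1 mod 4, sign kept]
  = (65|69)    [479 ≡ 65 mod 69]
  = (69|65)    [QR: 65 ≡ 1 mod 4, sign kept]
  = (4|65)    [69 ≡ 4 mod 65]
  = (1|65)    [65 ≡ 1 mod 8 ⇒ (2|65)^2 = +1]
  = 1    [(1|65) = 1]
The Legendre symbol is 1, so x^2 ≡ 69 (mod 479) has solution.

yes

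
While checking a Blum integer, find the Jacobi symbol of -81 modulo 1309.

1

(-81 / 1309)
  = (1228 / 1309)    [-81 ≡ 1228 mod 1309]
  = (307 / 1309)    [1309 ≡ 5 mod 8 ⇒ (2 / 1309)^2 = +1]
  = (1309 / 307)    [QR: 1309 ≡ 1 mod 4, sign kept]
  = (81 / 307)    [1309 ≡ 81 mod 307]
  = (307 / 81)    [QR: 81 ≡ 1 mod 4, sign kept]
  = (64 / 81)    [307 ≡ 64 mod 81]
  = (1 / 81)    [81 ≡ 1 mod 8 ⇒ (2 / 81)^6 = +1]
  = 1    [(1 / 81) = 1]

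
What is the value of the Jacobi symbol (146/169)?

Factor out 2: 146 = 2·73. Since 169 ≡ 1 (mod 8), (2/169) = +1. Now have (73/169).
73 ≡ 1 (mod 4), so quadratic reciprocity gives (73/169) = (169/73). Reduce: 169 ≡ 23 (mod 73). Now have (23/73).
73 ≡ 1 (mod 4), so quadratic reciprocity gives (23/73) = (73/23). Reduce: 73 ≡ 4 (mod 23). Now have (4/23).
Factor out 2: 4 = 2^2. Since 23 ≡ 7 (mod 8), (2/23) = +1, and (2/23)^2 = +1. Now have (1/23).
(1/23) = 1. Collecting the sign factors: 1.

1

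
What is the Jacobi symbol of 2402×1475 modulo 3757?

By multiplicativity, (2402·1475/3757) = (2402/3757)·(1475/3757).
First factor (2402/3757):
Factor out 2: 2402 = 2·1201. Since 3757 ≡ 5 (mod 8), (2/3757) = -1. Now have -(1201/3757).
1201 ≡ 1 (mod 4), so quadratic reciprocity gives (1201/3757) = (3757/1201). Reduce: 3757 ≡ 154 (mod 1201). Now have -(154/1201).
Factor out 2: 154 = 2·77. Since 1201 ≡ 1 (mod 8), (2/1201) = +1. Now have -(77/1201).
77 ≡ 1 (mod 4), so quadratic reciprocity gives (77/1201) = (1201/77). Reduce: 1201 ≡ 46 (mod 77). Now have -(46/77).
Factor out 2: 46 = 2·23. Since 77 ≡ 5 (mod 8), (2/77) = -1. Now have (23/77).
77 ≡ 1 (mod 4), so quadratic reciprocity gives (23/77) = (77/23). Reduce: 77 ≡ 8 (mod 23). Now have (8/23).
Factor out 2: 8 = 2^3. Since 23 ≡ 7 (mod 8), (2/23) = +1, and (2/23)^3 = +1. Now have (1/23).
(1/23) = 1. Collecting the sign factors: 1.
Second factor (1475/3757):
3757 ≡ 1 (mod 4), so quadratic reciprocity gives (1475/3757) = (3757/1475). Reduce: 3757 ≡ 807 (mod 1475). Now have (807/1475).
Both 807 ≡ 3 and 1475 ≡ 3 (mod 4), so reciprocity gives (807/1475) = -(1475/807). Reduce: 1475 ≡ 668 (mod 807). Now have -(668/807).
Factor out 2: 668 = 2^2·167. Since 807 ≡ 7 (mod 8), (2/807) = +1, and (2/807)^2 = +1. Now have -(167/807).
Both 167 ≡ 3 and 807 ≡ 3 (mod 4), so reciprocity gives (167/807) = -(807/167). Reduce: 807 ≡ 139 (mod 167). Now have (139/167).
Both 139 ≡ 3 and 167 ≡ 3 (mod 4), so reciprocity gives (139/167) = -(167/139). Reduce: 167 ≡ 28 (mod 139). Now have -(28/139).
Factor out 2: 28 = 2^2·7. Since 139 ≡ 3 (mod 8), (2/139) = -1, and (2/139)^2 = +1. Now have -(7/139).
Both 7 ≡ 3 and 139 ≡ 3 (mod 4), so reciprocity gives (7/139) = -(139/7). Reduce: 139 ≡ 6 (mod 7). Now have (6/7).
Factor out 2: 6 = 2·3. Since 7 ≡ 7 (mod 8), (2/7) = +1. Now have (3/7).
Both 3 ≡ 3 and 7 ≡ 3 (mod 4), so reciprocity gives (3/7) = -(7/3). Reduce: 7 ≡ 1 (mod 3). Now have -(1/3).
(1/3) = 1. Collecting the sign factors: -1.
Product: (1)·(-1) = -1.

-1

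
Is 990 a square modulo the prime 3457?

Factor out 2: 990 = 2·495. Since 3457 ≡ 1 (mod 8), (2|3457) = +1. Now have (495|3457).
3457 ≡ 1 (mod 4), so quadratic reciprocity gives (495|3457) = (3457|495). Reduce: 3457 ≡ 487 (mod 495). Now have (487|495).
Both 487 ≡ 3 and 495 ≡ 3 (mod 4), so reciprocity gives (487|495) = -(495|487). Reduce: 495 ≡ 8 (mod 487). Now have -(8|487).
Factor out 2: 8 = 2^3. Since 487 ≡ 7 (mod 8), (2|487) = +1, and (2|487)^3 = +1. Now have -(1|487).
(1|487) = 1. Collecting the sign factors: -1.
The Legendre symbol is -1, so x^2 ≡ 990 (mod 3457) has no solution.

no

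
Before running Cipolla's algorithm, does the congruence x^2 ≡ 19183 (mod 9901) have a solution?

(19183/9901)
  = (9282/9901)    [19183 ≡ 9282 mod 9901]
  = -(4641/9901)    [9901 ≡ 5 mod 8 ⇒ (2/9901) = -1]
  = -(9901/4641)    [QR: 4641 ≡ 1 mod 4, sign kept]
  = -(619/4641)    [9901 ≡ 619 mod 4641]
  = -(4641/619)    [QR: 4641 ≡ 1 mod 4, sign kept]
  = -(308/619)    [4641 ≡ 308 mod 619]
  = -(77/619)    [619 ≡ 3 mod 8 ⇒ (2/619)^2 = +1]
  = -(619/77)    [QR: 77 ≡ 1 mod 4, sign kept]
  = -(3/77)    [619 ≡ 3 mod 77]
  = -(77/3)    [QR: 77 ≡ 1 mod 4, sign kept]
  = -(2/3)    [77 ≡ 2 mod 3]
  = (1/3)    [3 ≡ 3 mod 8 ⇒ (2/3) = -1]
  = 1    [(1/3) = 1]
(19183/9901) = 1, and 9901 is prime, so 19183 is a quadratic residue mod 9901.

yes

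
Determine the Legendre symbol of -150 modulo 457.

1

Reduce the numerator: -150 ≡ 307 (mod 457), so (-150|457) = (307|457).
457 ≡ 1 (mod 4), so quadratic reciprocity gives (307|457) = (457|307). Reduce: 457 ≡ 150 (mod 307). Now have (150|307).
Factor out 2: 150 = 2·75. Since 307 ≡ 3 (mod 8), (2|307) = -1. Now have -(75|307).
Both 75 ≡ 3 and 307 ≡ 3 (mod 4), so reciprocity gives (75|307) = -(307|75). Reduce: 307 ≡ 7 (mod 75). Now have (7|75).
Both 7 ≡ 3 and 75 ≡ 3 (mod 4), so reciprocity gives (7|75) = -(75|7). Reduce: 75 ≡ 5 (mod 7). Now have -(5|7).
5 ≡ 1 (mod 4), so quadratic reciprocity gives (5|7) = (7|5). Reduce: 7 ≡ 2 (mod 5). Now have -(2|5).
Factor out 2: 2 = 2. Since 5 ≡ 5 (mod 8), (2|5) = -1. Now have (1|5).
(1|5) = 1. Collecting the sign factors: 1.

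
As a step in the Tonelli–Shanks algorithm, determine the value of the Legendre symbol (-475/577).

(-475/577)
  = (475/577)    [577 ≡ 1 mod 4 ⇒ (-1/577) = +1]
  = (577/475)    [QR: 577 ≡ 1 mod 4, sign kept]
  = (102/475)    [577 ≡ 102 mod 475]
  = -(51/475)    [475 ≡ 3 mod 8 ⇒ (2/475) = -1]
  = (475/51)    [QR: both ≡ 3 mod 4, sign flips]
  = (16/51)    [475 ≡ 16 mod 51]
  = (1/51)    [51 ≡ 3 mod 8 ⇒ (2/51)^4 = +1]
  = 1    [(1/51) = 1]

1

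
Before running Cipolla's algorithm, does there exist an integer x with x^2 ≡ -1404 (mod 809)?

Reduce the numerator: -1404 ≡ 214 (mod 809), so (-1404|809) = (214|809).
Factor out 2: 214 = 2·107. Since 809 ≡ 1 (mod 8), (2|809) = +1. Now have (107|809).
809 ≡ 1 (mod 4), so quadratic reciprocity gives (107|809) = (809|107). Reduce: 809 ≡ 60 (mod 107). Now have (60|107).
Factor out 2: 60 = 2^2·15. Since 107 ≡ 3 (mod 8), (2|107) = -1, and (2|107)^2 = +1. Now have (15|107).
Both 15 ≡ 3 and 107 ≡ 3 (mod 4), so reciprocity gives (15|107) = -(107|15). Reduce: 107 ≡ 2 (mod 15). Now have -(2|15).
Factor out 2: 2 = 2. Since 15 ≡ 7 (mod 8), (2|15) = +1. Now have -(1|15).
(1|15) = 1. Collecting the sign factors: -1.
The Legendre symbol is -1, so x^2 ≡ -1404 (mod 809) has no solution.

no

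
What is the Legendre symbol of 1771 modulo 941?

-1

Reduce the numerator: 1771 ≡ 830 (mod 941), so (1771/941) = (830/941).
Factor out 2: 830 = 2·415. Since 941 ≡ 5 (mod 8), (2/941) = -1. Now have -(415/941).
941 ≡ 1 (mod 4), so quadratic reciprocity gives (415/941) = (941/415). Reduce: 941 ≡ 111 (mod 415). Now have -(111/415).
Both 111 ≡ 3 and 415 ≡ 3 (mod 4), so reciprocity gives (111/415) = -(415/111). Reduce: 415 ≡ 82 (mod 111). Now have (82/111).
Factor out 2: 82 = 2·41. Since 111 ≡ 7 (mod 8), (2/111) = +1. Now have (41/111).
41 ≡ 1 (mod 4), so quadratic reciprocity gives (41/111) = (111/41). Reduce: 111 ≡ 29 (mod 41). Now have (29/41).
29 ≡ 1 (mod 4), so quadratic reciprocity gives (29/41) = (41/29). Reduce: 41 ≡ 12 (mod 29). Now have (12/29).
Factor out 2: 12 = 2^2·3. Since 29 ≡ 5 (mod 8), (2/29) = -1, and (2/29)^2 = +1. Now have (3/29).
29 ≡ 1 (mod 4), so quadratic reciprocity gives (3/29) = (29/3). Reduce: 29 ≡ 2 (mod 3). Now have (2/3).
Factor out 2: 2 = 2. Since 3 ≡ 3 (mod 8), (2/3) = -1. Now have -(1/3).
(1/3) = 1. Collecting the sign factors: -1.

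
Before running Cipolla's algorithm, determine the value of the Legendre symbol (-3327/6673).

Reduce the numerator: -3327 ≡ 3346 (mod 6673), so (-3327/6673) = (3346/6673).
Factor out 2: 3346 = 2·1673. Since 6673 ≡ 1 (mod 8), (2/6673) = +1. Now have (1673/6673).
1673 ≡ 1 (mod 4), so quadratic reciprocity gives (1673/6673) = (6673/1673). Reduce: 6673 ≡ 1654 (mod 1673). Now have (1654/1673).
Factor out 2: 1654 = 2·827. Since 1673 ≡ 1 (mod 8), (2/1673) = +1. Now have (827/1673).
1673 ≡ 1 (mod 4), so quadratic reciprocity gives (827/1673) = (1673/827). Reduce: 1673 ≡ 19 (mod 827). Now have (19/827).
Both 19 ≡ 3 and 827 ≡ 3 (mod 4), so reciprocity gives (19/827) = -(827/19). Reduce: 827 ≡ 10 (mod 19). Now have -(10/19).
Factor out 2: 10 = 2·5. Since 19 ≡ 3 (mod 8), (2/19) = -1. Now have (5/19).
5 ≡ 1 (mod 4), so quadratic reciprocity gives (5/19) = (19/5). Reduce: 19 ≡ 4 (mod 5). Now have (4/5).
Factor out 2: 4 = 2^2. Since 5 ≡ 5 (mod 8), (2/5) = -1, and (2/5)^2 = +1. Now have (1/5).
(1/5) = 1. Collecting the sign factors: 1.

1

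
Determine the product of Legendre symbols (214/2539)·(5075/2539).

-1

By multiplicativity, (214·5075/2539) = (214/2539)·(5075/2539).
First factor (214/2539):
Factor out 2: 214 = 2·107. Since 2539 ≡ 3 (mod 8), (2/2539) = -1. Now have -(107/2539).
Both 107 ≡ 3 and 2539 ≡ 3 (mod 4), so reciprocity gives (107/2539) = -(2539/107). Reduce: 2539 ≡ 78 (mod 107). Now have (78/107).
Factor out 2: 78 = 2·39. Since 107 ≡ 3 (mod 8), (2/107) = -1. Now have -(39/107).
Both 39 ≡ 3 and 107 ≡ 3 (mod 4), so reciprocity gives (39/107) = -(107/39). Reduce: 107 ≡ 29 (mod 39). Now have (29/39).
29 ≡ 1 (mod 4), so quadratic reciprocity gives (29/39) = (39/29). Reduce: 39 ≡ 10 (mod 29). Now have (10/29).
Factor out 2: 10 = 2·5. Since 29 ≡ 5 (mod 8), (2/29) = -1. Now have -(5/29).
5 ≡ 1 (mod 4), so quadratic reciprocity gives (5/29) = (29/5). Reduce: 29 ≡ 4 (mod 5). Now have -(4/5).
Factor out 2: 4 = 2^2. Since 5 ≡ 5 (mod 8), (2/5) = -1, and (2/5)^2 = +1. Now have -(1/5).
(1/5) = 1. Collecting the sign factors: -1.
Second factor (5075/2539):
Reduce the numerator: 5075 ≡ 2536 (mod 2539), so (5075/2539) = (2536/2539).
Factor out 2: 2536 = 2^3·317. Since 2539 ≡ 3 (mod 8), (2/2539) = -1, and (2/2539)^3 = -1. Now have -(317/2539).
317 ≡ 1 (mod 4), so quadratic reciprocity gives (317/2539) = (2539/317). Reduce: 2539 ≡ 3 (mod 317). Now have -(3/317).
317 ≡ 1 (mod 4), so quadratic reciprocity gives (3/317) = (317/3). Reduce: 317 ≡ 2 (mod 3). Now have -(2/3).
Factor out 2: 2 = 2. Since 3 ≡ 3 (mod 8), (2/3) = -1. Now have (1/3).
(1/3) = 1. Collecting the sign factors: 1.
Product: (-1)·(1) = -1.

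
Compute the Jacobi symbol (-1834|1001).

Pull out -1: (-1834|1001) = (-1|1001)·(1834|1001). Since 1001 ≡ 1 (mod 4), (-1|1001) = +1. Now have (1834|1001).
Reduce the numerator: 1834 ≡ 833 (mod 1001), so (1834|1001) = (833|1001).
833 ≡ 1 (mod 4), so quadratic reciprocity gives (833|1001) = (1001|833). Reduce: 1001 ≡ 168 (mod 833). Now have (168|833).
Factor out 2: 168 = 2^3·21. Since 833 ≡ 1 (mod 8), (2|833) = +1, and (2|833)^3 = +1. Now have (21|833).
21 ≡ 1 (mod 4), so quadratic reciprocity gives (21|833) = (833|21). Reduce: 833 ≡ 14 (mod 21). Now have (14|21).
Factor out 2: 14 = 2·7. Since 21 ≡ 5 (mod 8), (2|21) = -1. Now have -(7|21).
21 ≡ 1 (mod 4), so quadratic reciprocity gives (7|21) = (21|7). Reduce: 21 ≡ 0 (mod 7). Now have -(0|7).
The numerator is now 0 with denominator 7 > 1: the symbol is 0.

0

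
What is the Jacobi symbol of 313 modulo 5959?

1

(313/5959)
  = (5959/313)    [QR: 313 ≡ 1 mod 4, sign kept]
  = (12/313)    [5959 ≡ 12 mod 313]
  = (3/313)    [313 ≡ 1 mod 8 ⇒ (2/313)^2 = +1]
  = (313/3)    [QR: 313 ≡ 1 mod 4, sign kept]
  = (1/3)    [313 ≡ 1 mod 3]
  = 1    [(1/3) = 1]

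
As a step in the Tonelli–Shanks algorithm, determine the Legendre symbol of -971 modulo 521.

1

Pull out -1: (-971/521) = (-1/521)·(971/521). Since 521 ≡ 1 (mod 4), (-1/521) = +1. Now have (971/521).
Reduce the numerator: 971 ≡ 450 (mod 521), so (971/521) = (450/521).
Factor out 2: 450 = 2·225. Since 521 ≡ 1 (mod 8), (2/521) = +1. Now have (225/521).
225 ≡ 1 (mod 4), so quadratic reciprocity gives (225/521) = (521/225). Reduce: 521 ≡ 71 (mod 225). Now have (71/225).
225 ≡ 1 (mod 4), so quadratic reciprocity gives (71/225) = (225/71). Reduce: 225 ≡ 12 (mod 71). Now have (12/71).
Factor out 2: 12 = 2^2·3. Since 71 ≡ 7 (mod 8), (2/71) = +1, and (2/71)^2 = +1. Now have (3/71).
Both 3 ≡ 3 and 71 ≡ 3 (mod 4), so reciprocity gives (3/71) = -(71/3). Reduce: 71 ≡ 2 (mod 3). Now have -(2/3).
Factor out 2: 2 = 2. Since 3 ≡ 3 (mod 8), (2/3) = -1. Now have (1/3).
(1/3) = 1. Collecting the sign factors: 1.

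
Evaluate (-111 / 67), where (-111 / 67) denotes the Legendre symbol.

Reduce the numerator: -111 ≡ 23 (mod 67), so (-111 / 67) = (23 / 67).
Both 23 ≡ 3 and 67 ≡ 3 (mod 4), so reciprocity gives (23 / 67) = -(67 / 23). Reduce: 67 ≡ 21 (mod 23). Now have -(21 / 23).
21 ≡ 1 (mod 4), so quadratic reciprocity gives (21 / 23) = (23 / 21). Reduce: 23 ≡ 2 (mod 21). Now have -(2 / 21).
Factor out 2: 2 = 2. Since 21 ≡ 5 (mod 8), (2 / 21) = -1. Now have (1 / 21).
(1 / 21) = 1. Collecting the sign factors: 1.

1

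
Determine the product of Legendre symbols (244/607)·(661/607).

By multiplicativity, (244·661/607) = (244/607)·(661/607).
First factor (244/607):
Factor out 2: 244 = 2^2·61. Since 607 ≡ 7 (mod 8), (2/607) = +1, and (2/607)^2 = +1. Now have (61/607).
61 ≡ 1 (mod 4), so quadratic reciprocity gives (61/607) = (607/61). Reduce: 607 ≡ 58 (mod 61). Now have (58/61).
Factor out 2: 58 = 2·29. Since 61 ≡ 5 (mod 8), (2/61) = -1. Now have -(29/61).
29 ≡ 1 (mod 4), so quadratic reciprocity gives (29/61) = (61/29). Reduce: 61 ≡ 3 (mod 29). Now have -(3/29).
29 ≡ 1 (mod 4), so quadratic reciprocity gives (3/29) = (29/3). Reduce: 29 ≡ 2 (mod 3). Now have -(2/3).
Factor out 2: 2 = 2. Since 3 ≡ 3 (mod 8), (2/3) = -1. Now have (1/3).
(1/3) = 1. Collecting the sign factors: 1.
Second factor (661/607):
Reduce the numerator: 661 ≡ 54 (mod 607), so (661/607) = (54/607).
Factor out 2: 54 = 2·27. Since 607 ≡ 7 (mod 8), (2/607) = +1. Now have (27/607).
Both 27 ≡ 3 and 607 ≡ 3 (mod 4), so reciprocity gives (27/607) = -(607/27). Reduce: 607 ≡ 13 (mod 27). Now have -(13/27).
13 ≡ 1 (mod 4), so quadratic reciprocity gives (13/27) = (27/13). Reduce: 27 ≡ 1 (mod 13). Now have -(1/13).
(1/13) = 1. Collecting the sign factors: -1.
Product: (1)·(-1) = -1.

-1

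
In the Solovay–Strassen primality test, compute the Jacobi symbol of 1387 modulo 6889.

1

6889 ≡ 1 (mod 4), so quadratic reciprocity gives (1387 / 6889) = (6889 / 1387). Reduce: 6889 ≡ 1341 (mod 1387). Now have (1341 / 1387).
1341 ≡ 1 (mod 4), so quadratic reciprocity gives (1341 / 1387) = (1387 / 1341). Reduce: 1387 ≡ 46 (mod 1341). Now have (46 / 1341).
Factor out 2: 46 = 2·23. Since 1341 ≡ 5 (mod 8), (2 / 1341) = -1. Now have -(23 / 1341).
1341 ≡ 1 (mod 4), so quadratic reciprocity gives (23 / 1341) = (1341 / 23). Reduce: 1341 ≡ 7 (mod 23). Now have -(7 / 23).
Both 7 ≡ 3 and 23 ≡ 3 (mod 4), so reciprocity gives (7 / 23) = -(23 / 7). Reduce: 23 ≡ 2 (mod 7). Now have (2 / 7).
Factor out 2: 2 = 2. Since 7 ≡ 7 (mod 8), (2 / 7) = +1. Now have (1 / 7).
(1 / 7) = 1. Collecting the sign factors: 1.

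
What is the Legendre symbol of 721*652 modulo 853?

-1

By multiplicativity, (721·652/853) = (721/853)·(652/853).
First factor (721/853):
721 ≡ 1 (mod 4), so quadratic reciprocity gives (721/853) = (853/721). Reduce: 853 ≡ 132 (mod 721). Now have (132/721).
Factor out 2: 132 = 2^2·33. Since 721 ≡ 1 (mod 8), (2/721) = +1, and (2/721)^2 = +1. Now have (33/721).
33 ≡ 1 (mod 4), so quadratic reciprocity gives (33/721) = (721/33). Reduce: 721 ≡ 28 (mod 33). Now have (28/33).
Factor out 2: 28 = 2^2·7. Since 33 ≡ 1 (mod 8), (2/33) = +1, and (2/33)^2 = +1. Now have (7/33).
33 ≡ 1 (mod 4), so quadratic reciprocity gives (7/33) = (33/7). Reduce: 33 ≡ 5 (mod 7). Now have (5/7).
5 ≡ 1 (mod 4), so quadratic reciprocity gives (5/7) = (7/5). Reduce: 7 ≡ 2 (mod 5). Now have (2/5).
Factor out 2: 2 = 2. Since 5 ≡ 5 (mod 8), (2/5) = -1. Now have -(1/5).
(1/5) = 1. Collecting the sign factors: -1.
Second factor (652/853):
Factor out 2: 652 = 2^2·163. Since 853 ≡ 5 (mod 8), (2/853) = -1, and (2/853)^2 = +1. Now have (163/853).
853 ≡ 1 (mod 4), so quadratic reciprocity gives (163/853) = (853/163). Reduce: 853 ≡ 38 (mod 163). Now have (38/163).
Factor out 2: 38 = 2·19. Since 163 ≡ 3 (mod 8), (2/163) = -1. Now have -(19/163).
Both 19 ≡ 3 and 163 ≡ 3 (mod 4), so reciprocity gives (19/163) = -(163/19). Reduce: 163 ≡ 11 (mod 19). Now have (11/19).
Both 11 ≡ 3 and 19 ≡ 3 (mod 4), so reciprocity gives (11/19) = -(19/11). Reduce: 19 ≡ 8 (mod 11). Now have -(8/11).
Factor out 2: 8 = 2^3. Since 11 ≡ 3 (mod 8), (2/11) = -1, and (2/11)^3 = -1. Now have (1/11).
(1/11) = 1. Collecting the sign factors: 1.
Product: (-1)·(1) = -1.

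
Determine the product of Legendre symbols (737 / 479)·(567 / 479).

-1

By multiplicativity, (737·567 / 479) = (737 / 479)·(567 / 479).
First factor (737 / 479):
(737 / 479)
  = (258 / 479)    [737 ≡ 258 mod 479]
  = (129 / 479)    [479 ≡ 7 mod 8 ⇒ (2 / 479) = +1]
  = (479 / 129)    [QR: 129 ≡ 1 mod 4, sign kept]
  = (92 / 129)    [479 ≡ 92 mod 129]
  = (23 / 129)    [129 ≡ 1 mod 8 ⇒ (2 / 129)^2 = +1]
  = (129 / 23)    [QR: 129 ≡ 1 mod 4, sign kept]
  = (14 / 23)    [129 ≡ 14 mod 23]
  = (7 / 23)    [23 ≡ 7 mod 8 ⇒ (2 / 23) = +1]
  = -(23 / 7)    [QR: both ≡ 3 mod 4, sign flips]
  = -(2 / 7)    [23 ≡ 2 mod 7]
  = -(1 / 7)    [7 ≡ 7 mod 8 ⇒ (2 / 7) = +1]
  = -1    [(1 / 7) = 1]
Second factor (567 / 479):
(567 / 479)
  = (88 / 479)    [567 ≡ 88 mod 479]
  = (11 / 479)    [479 ≡ 7 mod 8 ⇒ (2 / 479)^3 = +1]
  = -(479 / 11)    [QR: both ≡ 3 mod 4, sign flips]
  = -(6 / 11)    [479 ≡ 6 mod 11]
  = (3 / 11)    [11 ≡ 3 mod 8 ⇒ (2 / 11) = -1]
  = -(11 / 3)    [QR: both ≡ 3 mod 4, sign flips]
  = -(2 / 3)    [11 ≡ 2 mod 3]
  = (1 / 3)    [3 ≡ 3 mod 8 ⇒ (2 / 3) = -1]
  = 1    [(1 / 3) = 1]
Product: (-1)·(1) = -1.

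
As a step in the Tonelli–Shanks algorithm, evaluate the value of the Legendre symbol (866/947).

-1

Factor out 2: 866 = 2·433. Since 947 ≡ 3 (mod 8), (2/947) = -1. Now have -(433/947).
433 ≡ 1 (mod 4), so quadratic reciprocity gives (433/947) = (947/433). Reduce: 947 ≡ 81 (mod 433). Now have -(81/433).
81 ≡ 1 (mod 4), so quadratic reciprocity gives (81/433) = (433/81). Reduce: 433 ≡ 28 (mod 81). Now have -(28/81).
Factor out 2: 28 = 2^2·7. Since 81 ≡ 1 (mod 8), (2/81) = +1, and (2/81)^2 = +1. Now have -(7/81).
81 ≡ 1 (mod 4), so quadratic reciprocity gives (7/81) = (81/7). Reduce: 81 ≡ 4 (mod 7). Now have -(4/7).
Factor out 2: 4 = 2^2. Since 7 ≡ 7 (mod 8), (2/7) = +1, and (2/7)^2 = +1. Now have -(1/7).
(1/7) = 1. Collecting the sign factors: -1.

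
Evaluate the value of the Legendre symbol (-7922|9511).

(-7922|9511)
  = -(7922|9511)    [9511 ≡ 3 mod 4 ⇒ (-1|9511) = -1]
  = -(3961|9511)    [9511 ≡ 7 mod 8 ⇒ (2|9511) = +1]
  = -(9511|3961)    [QR: 3961 ≡ 1 mod 4, sign kept]
  = -(1589|3961)    [9511 ≡ 1589 mod 3961]
  = -(3961|1589)    [QR: 1589 ≡ 1 mod 4, sign kept]
  = -(783|1589)    [3961 ≡ 783 mod 1589]
  = -(1589|783)    [QR: 1589 ≡ 1 mod 4, sign kept]
  = -(23|783)    [1589 ≡ 23 mod 783]
  = (783|23)    [QR: both ≡ 3 mod 4, sign flips]
  = (1|23)    [783 ≡ 1 mod 23]
  = 1    [(1|23) = 1]

1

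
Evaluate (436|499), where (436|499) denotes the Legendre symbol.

1

Factor out 2: 436 = 2^2·109. Since 499 ≡ 3 (mod 8), (2|499) = -1, and (2|499)^2 = +1. Now have (109|499).
109 ≡ 1 (mod 4), so quadratic reciprocity gives (109|499) = (499|109). Reduce: 499 ≡ 63 (mod 109). Now have (63|109).
109 ≡ 1 (mod 4), so quadratic reciprocity gives (63|109) = (109|63). Reduce: 109 ≡ 46 (mod 63). Now have (46|63).
Factor out 2: 46 = 2·23. Since 63 ≡ 7 (mod 8), (2|63) = +1. Now have (23|63).
Both 23 ≡ 3 and 63 ≡ 3 (mod 4), so reciprocity gives (23|63) = -(63|23). Reduce: 63 ≡ 17 (mod 23). Now have -(17|23).
17 ≡ 1 (mod 4), so quadratic reciprocity gives (17|23) = (23|17). Reduce: 23 ≡ 6 (mod 17). Now have -(6|17).
Factor out 2: 6 = 2·3. Since 17 ≡ 1 (mod 8), (2|17) = +1. Now have -(3|17).
17 ≡ 1 (mod 4), so quadratic reciprocity gives (3|17) = (17|3). Reduce: 17 ≡ 2 (mod 3). Now have -(2|3).
Factor out 2: 2 = 2. Since 3 ≡ 3 (mod 8), (2|3) = -1. Now have (1|3).
(1|3) = 1. Collecting the sign factors: 1.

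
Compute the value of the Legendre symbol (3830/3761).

-1

Reduce the numerator: 3830 ≡ 69 (mod 3761), so (3830/3761) = (69/3761).
69 ≡ 1 (mod 4), so quadratic reciprocity gives (69/3761) = (3761/69). Reduce: 3761 ≡ 35 (mod 69). Now have (35/69).
69 ≡ 1 (mod 4), so quadratic reciprocity gives (35/69) = (69/35). Reduce: 69 ≡ 34 (mod 35). Now have (34/35).
Factor out 2: 34 = 2·17. Since 35 ≡ 3 (mod 8), (2/35) = -1. Now have -(17/35).
17 ≡ 1 (mod 4), so quadratic reciprocity gives (17/35) = (35/17). Reduce: 35 ≡ 1 (mod 17). Now have -(1/17).
(1/17) = 1. Collecting the sign factors: -1.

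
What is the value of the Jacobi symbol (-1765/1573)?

Pull out -1: (-1765/1573) = (-1/1573)·(1765/1573). Since 1573 ≡ 1 (mod 4), (-1/1573) = +1. Now have (1765/1573).
Reduce the numerator: 1765 ≡ 192 (mod 1573), so (1765/1573) = (192/1573).
Factor out 2: 192 = 2^6·3. Since 1573 ≡ 5 (mod 8), (2/1573) = -1, and (2/1573)^6 = +1. Now have (3/1573).
1573 ≡ 1 (mod 4), so quadratic reciprocity gives (3/1573) = (1573/3). Reduce: 1573 ≡ 1 (mod 3). Now have (1/3).
(1/3) = 1. Collecting the sign factors: 1.

1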